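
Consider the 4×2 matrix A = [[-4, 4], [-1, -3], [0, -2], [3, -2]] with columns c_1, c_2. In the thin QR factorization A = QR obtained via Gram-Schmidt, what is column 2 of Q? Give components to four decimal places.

q_2 = (0.2463, -0.8533, -0.4574, 0.0440)

c_1 = (-4, -1, 0, 3); ‖c_1‖ = 5.0990, so q_1 = (-0.7845, -0.1961, 0.0000, 0.5883).
q_1·c_2 = (-0.7845)·4 + (-0.1961)·(-3) + 0.0000·(-2) + 0.5883·(-2) = -3.7262.
u_2 = c_2 + 3.7262·q_1 = (1.0769, -3.7308, -2.0000, 0.1923).
‖u_2‖ = 4.3721, so q_2 = (0.2463, -0.8533, -0.4574, 0.0440).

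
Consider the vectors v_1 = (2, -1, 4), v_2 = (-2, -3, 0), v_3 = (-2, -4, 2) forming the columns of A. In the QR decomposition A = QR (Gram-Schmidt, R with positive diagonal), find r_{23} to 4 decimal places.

r_{23} = 4.5516

v_1 = (2, -1, 4); ‖v_1‖ = 4.5826, so q_1 = (0.4364, -0.2182, 0.8729).
q_1·v_2 = 0.4364·(-2) + (-0.2182)·(-3) + 0.8729·0 = -0.2182.
u_2 = v_2 + 0.2182·q_1 = (-1.9048, -3.0476, 0.1905).
‖u_2‖ = 3.5989, so q_2 = (-0.5293, -0.8468, 0.0529).
r_{23} = q_2·v_3 = 4.5516.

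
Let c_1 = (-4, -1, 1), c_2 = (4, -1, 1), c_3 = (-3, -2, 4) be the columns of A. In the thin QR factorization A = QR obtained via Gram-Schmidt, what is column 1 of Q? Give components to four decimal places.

c_1 = (-4, -1, 1); ‖c_1‖ = 4.2426, so e_1 = (-0.9428, -0.2357, 0.2357).

e_1 = (-0.9428, -0.2357, 0.2357)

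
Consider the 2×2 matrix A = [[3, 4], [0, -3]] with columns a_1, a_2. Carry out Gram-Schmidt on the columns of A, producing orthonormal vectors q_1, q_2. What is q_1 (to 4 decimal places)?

a_1 = (3, 0); ‖a_1‖ = 3.0000, so q_1 = (1.0000, 0.0000).

q_1 = (1.0000, 0.0000)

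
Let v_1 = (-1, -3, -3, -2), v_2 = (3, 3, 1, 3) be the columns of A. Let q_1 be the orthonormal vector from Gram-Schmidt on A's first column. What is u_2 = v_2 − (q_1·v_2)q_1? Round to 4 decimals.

u_2 = (2.0870, 0.2609, -1.7391, 1.1739)

q_1 = v_1/‖v_1‖ = (-1, -3, -3, -2)/4.7958 = (-0.2085, -0.6255, -0.6255, -0.4170).
r_{12} = q_1·v_2 = -4.3788.
u_2 = v_2 + 4.3788·q_1 = (2.0870, 0.2609, -1.7391, 1.1739).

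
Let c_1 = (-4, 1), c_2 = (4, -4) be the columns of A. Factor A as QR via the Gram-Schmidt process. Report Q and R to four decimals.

Q = [[-0.9701, -0.2425], [0.2425, -0.9701]], R = [[4.1231, -4.8507], [0.0000, 2.9104]]

c_1 = (-4, 1); ‖c_1‖ = 4.1231, so q_1 = (-0.9701, 0.2425).
q_1·c_2 = (-0.9701)·4 + 0.2425·(-4) = -4.8507.
u_2 = c_2 + 4.8507·q_1 = (-0.7059, -2.8235).
‖u_2‖ = 2.9104, so q_2 = (-0.2425, -0.9701).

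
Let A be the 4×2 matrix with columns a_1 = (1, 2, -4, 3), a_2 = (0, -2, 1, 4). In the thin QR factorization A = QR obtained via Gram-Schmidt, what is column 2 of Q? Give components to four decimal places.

e_2 = (-0.0295, -0.5010, 0.3389, 0.7958)

a_1 = (1, 2, -4, 3); ‖a_1‖ = 5.4772, so e_1 = (0.1826, 0.3651, -0.7303, 0.5477).
e_1·a_2 = 0.1826·0 + 0.3651·(-2) + (-0.7303)·1 + 0.5477·4 = 0.7303.
u_2 = a_2 − 0.7303·e_1 = (-0.1333, -2.2667, 1.5333, 3.6000).
‖u_2‖ = 4.5240, so e_2 = (-0.0295, -0.5010, 0.3389, 0.7958).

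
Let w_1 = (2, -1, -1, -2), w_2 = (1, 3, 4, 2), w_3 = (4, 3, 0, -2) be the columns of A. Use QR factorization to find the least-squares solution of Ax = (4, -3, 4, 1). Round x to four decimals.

x = (4.0145, 2.1609, -1.7441)

w_1 = (2, -1, -1, -2); ‖w_1‖ = 3.1623, so e_1 = (0.6325, -0.3162, -0.3162, -0.6325).
e_1·w_2 = 0.6325·1 + (-0.3162)·3 + (-0.3162)·4 + (-0.6325)·2 = -2.8460.
u_2 = w_2 + 2.8460·e_1 = (2.8000, 2.1000, 3.1000, 0.2000).
‖u_2‖ = 4.6797, so e_2 = (0.5983, 0.4487, 0.6624, 0.0427).
e_1·w_3 = 0.6325·4 + (-0.3162)·3 + (-0.3162)·0 + (-0.6325)·(-2) = 2.8460; e_2·w_3 = 0.5983·4 + 0.4487·3 + 0.6624·0 + 0.0427·(-2) = 3.6540.
u_3 = w_3 − 2.8460·e_1 − 3.6540·e_2 = (0.0137, 2.2603, -1.5205, -0.3562).
‖u_3‖ = 2.7474, so e_3 = (0.0050, 0.8227, -0.5535, -0.1296).
Qᵀb = (1.5811, 3.7395, -4.7917).
Back-substitute: x_3 = -4.7917/2.7474 = -1.7441.
x_2 = (3.7395 − 3.6540·(-1.7441))/4.6797 = 2.1609.
x_1 = (1.5811 + 2.8460·2.1609 − 2.8460·(-1.7441))/3.1623 = 4.0145.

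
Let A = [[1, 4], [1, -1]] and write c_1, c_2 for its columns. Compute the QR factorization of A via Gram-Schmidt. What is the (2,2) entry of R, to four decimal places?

r_{22} = 3.5355

c_1 = (1, 1); ‖c_1‖ = 1.4142, so q_1 = (0.7071, 0.7071).
q_1·c_2 = 0.7071·4 + 0.7071·(-1) = 2.1213.
u_2 = c_2 − 2.1213·q_1 = (2.5000, -2.5000).
r_{22} = ‖u_2‖ = 3.5355.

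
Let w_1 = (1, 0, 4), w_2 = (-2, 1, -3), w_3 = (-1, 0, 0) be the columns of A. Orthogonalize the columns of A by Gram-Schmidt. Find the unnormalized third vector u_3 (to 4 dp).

w_1 = (1, 0, 4); ‖w_1‖ = 4.1231, so e_1 = (0.2425, 0.0000, 0.9701).
e_1·w_2 = 0.2425·(-2) + 0.0000·1 + 0.9701·(-3) = -3.3955.
u_2 = w_2 + 3.3955·e_1 = (-1.1765, 1.0000, 0.2941).
‖u_2‖ = 1.5718, so e_2 = (-0.7485, 0.6362, 0.1871).
e_1·w_3 = 0.2425·(-1) + 0.0000·0 + 0.9701·0 = -0.2425; e_2·w_3 = (-0.7485)·(-1) + 0.6362·0 + 0.1871·0 = 0.7485.
u_3 = w_3 + 0.2425·e_1 − 0.7485·e_2 = (-0.3810, -0.4762, 0.0952).

u_3 = (-0.3810, -0.4762, 0.0952)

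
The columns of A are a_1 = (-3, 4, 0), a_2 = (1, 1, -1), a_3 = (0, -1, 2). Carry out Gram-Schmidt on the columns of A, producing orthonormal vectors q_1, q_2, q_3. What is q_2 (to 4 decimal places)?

q_2 = (0.6510, 0.4882, -0.5812)

q_1 = a_1/‖a_1‖ = (-3, 4, 0)/5.0000 = (-0.6000, 0.8000, 0.0000).
r_{12} = q_1·a_2 = 0.2000.
u_2 = a_2 − 0.2000·q_1 = (1.1200, 0.8400, -1.0000).
‖u_2‖ = 1.7205, so q_2 = (0.6510, 0.4882, -0.5812).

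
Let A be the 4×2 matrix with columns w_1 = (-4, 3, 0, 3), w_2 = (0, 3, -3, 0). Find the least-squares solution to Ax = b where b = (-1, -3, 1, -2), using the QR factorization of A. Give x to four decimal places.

e_1 = w_1/‖w_1‖ = (-4, 3, 0, 3)/5.8310 = (-0.6860, 0.5145, 0.0000, 0.5145).
r_{12} = e_1·w_2 = 1.5435.
u_2 = w_2 − 1.5435·e_1 = (1.0588, 2.2059, -3.0000, -0.7941).
‖u_2‖ = 3.9519, so e_2 = (0.2679, 0.5582, -0.7591, -0.2009).
Qᵀb = (-1.8865, -2.2997).
Back-substitute: x_2 = -2.2997/3.9519 = -0.5819.
x_1 = (-1.8865 − 1.5435·(-0.5819))/5.8310 = -0.1695.

x = (-0.1695, -0.5819)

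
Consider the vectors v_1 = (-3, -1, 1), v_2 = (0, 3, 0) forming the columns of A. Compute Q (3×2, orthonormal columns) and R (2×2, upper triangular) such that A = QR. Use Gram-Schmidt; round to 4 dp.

Q = [[-0.9045, -0.2860], [-0.3015, 0.9535], [0.3015, 0.0953]], R = [[3.3166, -0.9045], [0.0000, 2.8604]]

q_1 = v_1/‖v_1‖ = (-3, -1, 1)/3.3166 = (-0.9045, -0.3015, 0.3015).
r_{12} = q_1·v_2 = -0.9045.
u_2 = v_2 + 0.9045·q_1 = (-0.8182, 2.7273, 0.2727).
‖u_2‖ = 2.8604, so q_2 = (-0.2860, 0.9535, 0.0953).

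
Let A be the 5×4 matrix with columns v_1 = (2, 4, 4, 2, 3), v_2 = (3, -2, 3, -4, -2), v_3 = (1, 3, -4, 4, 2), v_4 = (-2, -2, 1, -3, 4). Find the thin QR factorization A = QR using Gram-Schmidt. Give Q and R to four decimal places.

Q = [[0.2857, 0.4900, 0.7909, 0.0107], [0.5714, -0.2592, 0.1673, -0.2313], [0.5714, 0.5153, -0.5790, -0.1884], [0.2857, -0.5943, 0.0967, -0.4409], [0.4286, -0.2719, -0.0428, 0.8465]], R = [[7.0000, -0.5714, 1.7143, -0.2857], [0.0000, 6.4555, -5.2700, 0.7492], [0.0000, 0.0000, 3.9100, -2.9569], [0.0000, 0.0000, 0.0000, 4.9612]]

q_1 = v_1/‖v_1‖ = (2, 4, 4, 2, 3)/7.0000 = (0.2857, 0.5714, 0.5714, 0.2857, 0.4286).
r_{12} = q_1·v_2 = -0.5714.
u_2 = v_2 + 0.5714·q_1 = (3.1633, -1.6735, 3.3265, -3.8367, -1.7551).
‖u_2‖ = 6.4555, so q_2 = (0.4900, -0.2592, 0.5153, -0.5943, -0.2719).
r_{13} = q_1·v_3 = 1.7143; r_{23} = q_2·v_3 = -5.2700.
u_3 = v_3 − 1.7143·q_1 + 5.2700·q_2 = (3.0926, 0.6543, -2.2640, 0.3781, -0.1675).
‖u_3‖ = 3.9100, so q_3 = (0.7909, 0.1673, -0.5790, 0.0967, -0.0428).
r_{14} = q_1·v_4 = -0.2857; r_{24} = q_2·v_4 = 0.7492; r_{34} = q_3·v_4 = -2.9569.
u_4 = v_4 + 0.2857·q_1 − 0.7492·q_2 + 2.9569·q_3 = (0.0532, -1.1477, -0.9349, -2.1872, 4.1995).
‖u_4‖ = 4.9612, so q_4 = (0.0107, -0.2313, -0.1884, -0.4409, 0.8465).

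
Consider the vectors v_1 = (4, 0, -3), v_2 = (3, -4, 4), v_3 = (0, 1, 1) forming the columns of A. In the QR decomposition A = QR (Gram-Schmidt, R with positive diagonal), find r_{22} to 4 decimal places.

r_{22} = 6.4031

v_1 = (4, 0, -3); ‖v_1‖ = 5.0000, so e_1 = (0.8000, 0.0000, -0.6000).
e_1·v_2 = 0.8000·3 + 0.0000·(-4) + (-0.6000)·4 = 0.0000.
u_2 = v_2 − 0.0000·e_1 = (3.0000, -4.0000, 4.0000).
r_{22} = ‖u_2‖ = 6.4031.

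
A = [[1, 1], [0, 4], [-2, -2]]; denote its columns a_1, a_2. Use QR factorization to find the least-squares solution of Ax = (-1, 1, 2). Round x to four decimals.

e_1 = a_1/‖a_1‖ = (1, 0, -2)/2.2361 = (0.4472, 0.0000, -0.8944).
r_{12} = e_1·a_2 = 2.2361.
u_2 = a_2 − 2.2361·e_1 = (0.0000, 4.0000, 0.0000).
‖u_2‖ = 4.0000, so e_2 = (0.0000, 1.0000, 0.0000).
Qᵀb = (-2.2361, 1.0000).
Back-substitute: x_2 = 1.0000/4.0000 = 0.2500.
x_1 = (-2.2361 − 2.2361·0.2500)/2.2361 = -1.2500.

x = (-1.2500, 0.2500)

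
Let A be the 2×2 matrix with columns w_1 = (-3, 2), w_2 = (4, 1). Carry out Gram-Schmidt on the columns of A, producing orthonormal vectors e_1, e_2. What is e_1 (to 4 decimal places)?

w_1 = (-3, 2); ‖w_1‖ = 3.6056, so e_1 = (-0.8321, 0.5547).

e_1 = (-0.8321, 0.5547)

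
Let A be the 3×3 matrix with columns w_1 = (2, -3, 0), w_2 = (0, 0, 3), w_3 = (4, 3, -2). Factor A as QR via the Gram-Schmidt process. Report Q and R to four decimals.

e_1 = w_1/‖w_1‖ = (2, -3, 0)/3.6056 = (0.5547, -0.8321, 0.0000).
r_{12} = e_1·w_2 = 0.0000.
u_2 = w_2 + 0.0000·e_1 = (0.0000, 0.0000, 3.0000).
‖u_2‖ = 3.0000, so e_2 = (0.0000, 0.0000, 1.0000).
r_{13} = e_1·w_3 = -0.2774; r_{23} = e_2·w_3 = -2.0000.
u_3 = w_3 + 0.2774·e_1 + 2.0000·e_2 = (4.1538, 2.7692, 0.0000).
‖u_3‖ = 4.9923, so e_3 = (0.8321, 0.5547, 0.0000).

Q = [[0.5547, 0.0000, 0.8321], [-0.8321, 0.0000, 0.5547], [0.0000, 1.0000, 0.0000]], R = [[3.6056, 0.0000, -0.2774], [0.0000, 3.0000, -2.0000], [0.0000, 0.0000, 4.9923]]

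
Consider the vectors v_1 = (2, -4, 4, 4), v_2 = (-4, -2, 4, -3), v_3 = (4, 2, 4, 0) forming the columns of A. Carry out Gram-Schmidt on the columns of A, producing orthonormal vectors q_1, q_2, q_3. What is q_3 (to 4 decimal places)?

v_1 = (2, -4, 4, 4); ‖v_1‖ = 7.2111, so q_1 = (0.2774, -0.5547, 0.5547, 0.5547).
q_1·v_2 = 0.2774·(-4) + (-0.5547)·(-2) + 0.5547·4 + 0.5547·(-3) = 0.5547.
u_2 = v_2 − 0.5547·q_1 = (-4.1538, -1.6923, 3.6923, -3.3077).
‖u_2‖ = 6.6852, so q_2 = (-0.6213, -0.2531, 0.5523, -0.4948).
q_1·v_3 = 0.2774·4 + (-0.5547)·2 + 0.5547·4 + 0.5547·0 = 2.2188; q_2·v_3 = (-0.6213)·4 + (-0.2531)·2 + 0.5523·4 + (-0.4948)·0 = -0.7824.
u_3 = v_3 − 2.2188·q_1 + 0.7824·q_2 = (2.8985, 3.0327, 3.2014, -1.6179).
‖u_3‖ = 5.5195, so q_3 = (0.5251, 0.5495, 0.5800, -0.2931).

q_3 = (0.5251, 0.5495, 0.5800, -0.2931)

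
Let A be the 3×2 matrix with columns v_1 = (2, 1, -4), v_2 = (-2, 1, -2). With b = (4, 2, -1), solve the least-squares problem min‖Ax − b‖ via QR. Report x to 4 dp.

v_1 = (2, 1, -4); ‖v_1‖ = 4.5826, so e_1 = (0.4364, 0.2182, -0.8729).
e_1·v_2 = 0.4364·(-2) + 0.2182·1 + (-0.8729)·(-2) = 1.0911.
u_2 = v_2 − 1.0911·e_1 = (-2.4762, 0.7619, -1.0476).
‖u_2‖ = 2.7946, so e_2 = (-0.8861, 0.2726, -0.3749).
Qᵀb = (3.0551, -2.6242).
Back-substitute: x_2 = -2.6242/2.7946 = -0.9390.
x_1 = (3.0551 − 1.0911·(-0.9390))/4.5826 = 0.8902.

x = (0.8902, -0.9390)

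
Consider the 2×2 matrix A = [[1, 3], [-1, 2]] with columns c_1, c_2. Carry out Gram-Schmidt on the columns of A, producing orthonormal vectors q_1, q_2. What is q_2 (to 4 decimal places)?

c_1 = (1, -1); ‖c_1‖ = 1.4142, so q_1 = (0.7071, -0.7071).
q_1·c_2 = 0.7071·3 + (-0.7071)·2 = 0.7071.
u_2 = c_2 − 0.7071·q_1 = (2.5000, 2.5000).
‖u_2‖ = 3.5355, so q_2 = (0.7071, 0.7071).

q_2 = (0.7071, 0.7071)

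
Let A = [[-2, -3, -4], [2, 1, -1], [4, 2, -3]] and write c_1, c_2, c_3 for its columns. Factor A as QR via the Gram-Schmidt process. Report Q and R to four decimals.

c_1 = (-2, 2, 4); ‖c_1‖ = 4.8990, so e_1 = (-0.4082, 0.4082, 0.8165).
e_1·c_2 = (-0.4082)·(-3) + 0.4082·1 + 0.8165·2 = 3.2660.
u_2 = c_2 − 3.2660·e_1 = (-1.6667, -0.3333, -0.6667).
‖u_2‖ = 1.8257, so e_2 = (-0.9129, -0.1826, -0.3651).
e_1·c_3 = (-0.4082)·(-4) + 0.4082·(-1) + 0.8165·(-3) = -1.2247; e_2·c_3 = (-0.9129)·(-4) + (-0.1826)·(-1) + (-0.3651)·(-3) = 4.9295.
u_3 = c_3 + 1.2247·e_1 − 4.9295·e_2 = (0.0000, 0.4000, -0.2000).
‖u_3‖ = 0.4472, so e_3 = (0.0000, 0.8944, -0.4472).

Q = [[-0.4082, -0.9129, 0.0000], [0.4082, -0.1826, 0.8944], [0.8165, -0.3651, -0.4472]], R = [[4.8990, 3.2660, -1.2247], [0.0000, 1.8257, 4.9295], [0.0000, 0.0000, 0.4472]]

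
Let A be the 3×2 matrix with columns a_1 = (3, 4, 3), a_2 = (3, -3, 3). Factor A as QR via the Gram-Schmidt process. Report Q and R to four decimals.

Q = [[0.5145, 0.4851], [0.6860, -0.7276], [0.5145, 0.4851]], R = [[5.8310, 1.0290], [0.0000, 5.0932]]

a_1 = (3, 4, 3); ‖a_1‖ = 5.8310, so q_1 = (0.5145, 0.6860, 0.5145).
q_1·a_2 = 0.5145·3 + 0.6860·(-3) + 0.5145·3 = 1.0290.
u_2 = a_2 − 1.0290·q_1 = (2.4706, -3.7059, 2.4706).
‖u_2‖ = 5.0932, so q_2 = (0.4851, -0.7276, 0.4851).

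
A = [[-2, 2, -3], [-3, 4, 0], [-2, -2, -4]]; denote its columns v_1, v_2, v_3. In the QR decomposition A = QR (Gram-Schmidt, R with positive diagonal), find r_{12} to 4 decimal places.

q_1 = v_1/‖v_1‖ = (-2, -3, -2)/4.1231 = (-0.4851, -0.7276, -0.4851).
r_{12} = q_1·v_2 = -2.9104.

r_{12} = -2.9104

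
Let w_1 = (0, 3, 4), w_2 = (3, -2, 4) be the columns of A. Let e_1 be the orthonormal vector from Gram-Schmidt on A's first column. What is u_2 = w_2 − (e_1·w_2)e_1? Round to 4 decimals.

w_1 = (0, 3, 4); ‖w_1‖ = 5.0000, so e_1 = (0.0000, 0.6000, 0.8000).
e_1·w_2 = 0.0000·3 + 0.6000·(-2) + 0.8000·4 = 2.0000.
u_2 = w_2 − 2.0000·e_1 = (3.0000, -3.2000, 2.4000).

u_2 = (3.0000, -3.2000, 2.4000)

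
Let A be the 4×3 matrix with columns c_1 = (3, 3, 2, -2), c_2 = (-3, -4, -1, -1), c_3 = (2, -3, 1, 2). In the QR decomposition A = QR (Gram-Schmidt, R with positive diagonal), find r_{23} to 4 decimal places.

c_1 = (3, 3, 2, -2); ‖c_1‖ = 5.0990, so e_1 = (0.5883, 0.5883, 0.3922, -0.3922).
e_1·c_2 = 0.5883·(-3) + 0.5883·(-4) + 0.3922·(-1) + (-0.3922)·(-1) = -4.1184.
u_2 = c_2 + 4.1184·e_1 = (-0.5769, -1.5769, 0.6154, -2.6154).
‖u_2‖ = 3.1684, so e_2 = (-0.1821, -0.4977, 0.1942, -0.8255).
r_{23} = e_2·c_3 = -0.3278.

r_{23} = -0.3278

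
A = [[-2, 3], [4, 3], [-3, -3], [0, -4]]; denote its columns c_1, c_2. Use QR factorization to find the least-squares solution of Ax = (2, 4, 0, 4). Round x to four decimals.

x = (0.4755, -0.1194)

e_1 = c_1/‖c_1‖ = (-2, 4, -3, 0)/5.3852 = (-0.3714, 0.7428, -0.5571, 0.0000).
r_{12} = e_1·c_2 = 2.7854.
u_2 = c_2 − 2.7854·e_1 = (4.0345, 0.9310, -1.4483, -4.0000).
‖u_2‖ = 5.9364, so e_2 = (0.6796, 0.1568, -0.2440, -0.6738).
Qᵀb = (2.2283, -0.7087).
Back-substitute: x_2 = -0.7087/5.9364 = -0.1194.
x_1 = (2.2283 − 2.7854·(-0.1194))/5.3852 = 0.4755.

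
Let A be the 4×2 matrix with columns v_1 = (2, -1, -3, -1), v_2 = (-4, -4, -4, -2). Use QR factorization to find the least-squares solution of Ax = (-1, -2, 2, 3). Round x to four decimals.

x = (-0.6588, 0.0882)

v_1 = (2, -1, -3, -1); ‖v_1‖ = 3.8730, so e_1 = (0.5164, -0.2582, -0.7746, -0.2582).
e_1·v_2 = 0.5164·(-4) + (-0.2582)·(-4) + (-0.7746)·(-4) + (-0.2582)·(-2) = 2.5820.
u_2 = v_2 − 2.5820·e_1 = (-5.3333, -3.3333, -2.0000, -1.3333).
‖u_2‖ = 6.7330, so e_2 = (-0.7921, -0.4951, -0.2970, -0.1980).
Qᵀb = (-2.3238, 0.5941).
Back-substitute: x_2 = 0.5941/6.7330 = 0.0882.
x_1 = (-2.3238 − 2.5820·0.0882)/3.8730 = -0.6588.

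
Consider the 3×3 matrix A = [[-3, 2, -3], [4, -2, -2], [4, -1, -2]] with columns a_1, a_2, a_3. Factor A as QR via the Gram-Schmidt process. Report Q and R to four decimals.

Q = [[-0.4685, 0.6519, -0.5963], [0.6247, -0.2328, -0.7454], [0.6247, 0.7217, 0.2981]], R = [[6.4031, -2.8111, -1.0932], [0.0000, 1.0476, -2.9334], [0.0000, 0.0000, 2.6833]]

a_1 = (-3, 4, 4); ‖a_1‖ = 6.4031, so q_1 = (-0.4685, 0.6247, 0.6247).
q_1·a_2 = (-0.4685)·2 + 0.6247·(-2) + 0.6247·(-1) = -2.8111.
u_2 = a_2 + 2.8111·q_1 = (0.6829, -0.2439, 0.7561).
‖u_2‖ = 1.0476, so q_2 = (0.6519, -0.2328, 0.7217).
q_1·a_3 = (-0.4685)·(-3) + 0.6247·(-2) + 0.6247·(-2) = -1.0932; q_2·a_3 = 0.6519·(-3) + (-0.2328)·(-2) + 0.7217·(-2) = -2.9334.
u_3 = a_3 + 1.0932·q_1 + 2.9334·q_2 = (-1.6000, -2.0000, 0.8000).
‖u_3‖ = 2.6833, so q_3 = (-0.5963, -0.7454, 0.2981).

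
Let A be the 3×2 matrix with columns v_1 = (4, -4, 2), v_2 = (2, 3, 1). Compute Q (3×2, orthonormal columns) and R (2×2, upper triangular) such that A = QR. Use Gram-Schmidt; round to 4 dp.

Q = [[0.6667, 0.5963], [-0.6667, 0.7454], [0.3333, 0.2981]], R = [[6.0000, -0.3333], [0.0000, 3.7268]]

v_1 = (4, -4, 2); ‖v_1‖ = 6.0000, so e_1 = (0.6667, -0.6667, 0.3333).
e_1·v_2 = 0.6667·2 + (-0.6667)·3 + 0.3333·1 = -0.3333.
u_2 = v_2 + 0.3333·e_1 = (2.2222, 2.7778, 1.1111).
‖u_2‖ = 3.7268, so e_2 = (0.5963, 0.7454, 0.2981).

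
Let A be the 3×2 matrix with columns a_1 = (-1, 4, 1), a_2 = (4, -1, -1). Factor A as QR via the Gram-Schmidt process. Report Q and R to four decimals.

Q = [[-0.2357, 0.9526], [0.9428, 0.2722], [0.2357, -0.1361]], R = [[4.2426, -2.1213], [0.0000, 3.6742]]

a_1 = (-1, 4, 1); ‖a_1‖ = 4.2426, so q_1 = (-0.2357, 0.9428, 0.2357).
q_1·a_2 = (-0.2357)·4 + 0.9428·(-1) + 0.2357·(-1) = -2.1213.
u_2 = a_2 + 2.1213·q_1 = (3.5000, 1.0000, -0.5000).
‖u_2‖ = 3.6742, so q_2 = (0.9526, 0.2722, -0.1361).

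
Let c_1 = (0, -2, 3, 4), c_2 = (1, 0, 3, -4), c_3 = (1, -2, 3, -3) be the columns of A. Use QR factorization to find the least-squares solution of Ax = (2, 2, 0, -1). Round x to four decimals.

x = (0.0033, 1.0228, -0.9350)

e_1 = c_1/‖c_1‖ = (0, -2, 3, 4)/5.3852 = (0.0000, -0.3714, 0.5571, 0.7428).
r_{12} = e_1·c_2 = -1.2999.
u_2 = c_2 + 1.2999·e_1 = (1.0000, -0.4828, 3.7241, -3.0345).
‖u_2‖ = 4.9306, so e_2 = (0.2028, -0.0979, 0.7553, -0.6154).
r_{13} = e_1·c_3 = 0.1857; r_{23} = e_2·c_3 = 4.5109.
u_3 = c_3 − 0.1857·e_1 − 4.5109·e_2 = (0.0851, -1.4894, -0.5106, -0.3617).
‖u_3‖ = 1.6177, so e_3 = (0.0526, -0.9207, -0.3157, -0.2236).
Qᵀb = (-1.4856, 0.8253, -1.5125).
Back-substitute: x_3 = -1.5125/1.6177 = -0.9350.
x_2 = (0.8253 − 4.5109·(-0.9350))/4.9306 = 1.0228.
x_1 = (-1.4856 + 1.2999·1.0228 − 0.1857·(-0.9350))/5.3852 = 0.0033.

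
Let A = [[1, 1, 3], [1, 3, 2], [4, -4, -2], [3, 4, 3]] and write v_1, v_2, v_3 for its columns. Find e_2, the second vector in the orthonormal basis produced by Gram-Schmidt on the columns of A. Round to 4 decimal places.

e_1 = v_1/‖v_1‖ = (1, 1, 4, 3)/5.1962 = (0.1925, 0.1925, 0.7698, 0.5774).
r_{12} = e_1·v_2 = 0.0000.
u_2 = v_2 + 0.0000·e_1 = (1.0000, 3.0000, -4.0000, 4.0000).
‖u_2‖ = 6.4807, so e_2 = (0.1543, 0.4629, -0.6172, 0.6172).

e_2 = (0.1543, 0.4629, -0.6172, 0.6172)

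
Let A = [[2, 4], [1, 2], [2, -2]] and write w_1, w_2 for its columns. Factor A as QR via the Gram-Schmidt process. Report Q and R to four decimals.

w_1 = (2, 1, 2); ‖w_1‖ = 3.0000, so q_1 = (0.6667, 0.3333, 0.6667).
q_1·w_2 = 0.6667·4 + 0.3333·2 + 0.6667·(-2) = 2.0000.
u_2 = w_2 − 2.0000·q_1 = (2.6667, 1.3333, -3.3333).
‖u_2‖ = 4.4721, so q_2 = (0.5963, 0.2981, -0.7454).

Q = [[0.6667, 0.5963], [0.3333, 0.2981], [0.6667, -0.7454]], R = [[3.0000, 2.0000], [0.0000, 4.4721]]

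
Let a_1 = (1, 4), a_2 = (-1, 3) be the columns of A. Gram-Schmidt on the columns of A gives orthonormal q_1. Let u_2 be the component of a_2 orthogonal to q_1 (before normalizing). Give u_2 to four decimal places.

a_1 = (1, 4); ‖a_1‖ = 4.1231, so q_1 = (0.2425, 0.9701).
q_1·a_2 = 0.2425·(-1) + 0.9701·3 = 2.6679.
u_2 = a_2 − 2.6679·q_1 = (-1.6471, 0.4118).

u_2 = (-1.6471, 0.4118)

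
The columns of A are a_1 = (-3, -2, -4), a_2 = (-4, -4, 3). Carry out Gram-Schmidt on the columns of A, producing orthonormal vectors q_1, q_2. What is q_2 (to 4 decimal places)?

a_1 = (-3, -2, -4); ‖a_1‖ = 5.3852, so q_1 = (-0.5571, -0.3714, -0.7428).
q_1·a_2 = (-0.5571)·(-4) + (-0.3714)·(-4) + (-0.7428)·3 = 1.4856.
u_2 = a_2 − 1.4856·q_1 = (-3.1724, -3.4483, 4.1034).
‖u_2‖ = 6.2284, so q_2 = (-0.5093, -0.5536, 0.6588).

q_2 = (-0.5093, -0.5536, 0.6588)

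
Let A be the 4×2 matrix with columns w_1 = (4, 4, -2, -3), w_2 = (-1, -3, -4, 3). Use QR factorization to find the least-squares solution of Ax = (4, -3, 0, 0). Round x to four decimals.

w_1 = (4, 4, -2, -3); ‖w_1‖ = 6.7082, so q_1 = (0.5963, 0.5963, -0.2981, -0.4472).
q_1·w_2 = 0.5963·(-1) + 0.5963·(-3) + (-0.2981)·(-4) + (-0.4472)·3 = -2.5342.
u_2 = w_2 + 2.5342·q_1 = (0.5111, -1.4889, -4.7556, 1.8667).
‖u_2‖ = 5.3458, so q_2 = (0.0956, -0.2785, -0.8896, 0.3492).
Qᵀb = (0.5963, 1.2180).
Back-substitute: x_2 = 1.2180/5.3458 = 0.2278.
x_1 = (0.5963 + 2.5342·0.2278)/6.7082 = 0.1750.

x = (0.1750, 0.2278)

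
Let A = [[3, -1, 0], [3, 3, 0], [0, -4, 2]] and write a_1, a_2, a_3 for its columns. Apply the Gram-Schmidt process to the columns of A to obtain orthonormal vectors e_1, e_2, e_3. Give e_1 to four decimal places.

a_1 = (3, 3, 0); ‖a_1‖ = 4.2426, so e_1 = (0.7071, 0.7071, 0.0000).

e_1 = (0.7071, 0.7071, 0.0000)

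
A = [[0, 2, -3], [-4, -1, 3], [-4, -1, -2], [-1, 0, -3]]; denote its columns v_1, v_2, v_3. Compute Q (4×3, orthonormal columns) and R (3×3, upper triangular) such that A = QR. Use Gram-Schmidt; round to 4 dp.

e_1 = v_1/‖v_1‖ = (0, -4, -4, -1)/5.7446 = (0.0000, -0.6963, -0.6963, -0.1741).
r_{12} = e_1·v_2 = 1.3926.
u_2 = v_2 − 1.3926·e_1 = (2.0000, -0.0303, -0.0303, 0.2424).
‖u_2‖ = 2.0151, so e_2 = (0.9925, -0.0150, -0.0150, 0.1203).
r_{13} = e_1·v_3 = -0.1741; r_{23} = e_2·v_3 = -3.3535.
u_3 = v_3 + 0.1741·e_1 + 3.3535·e_2 = (0.3284, 2.8284, -2.1716, -2.6269).
‖u_3‖ = 4.4412, so e_3 = (0.0739, 0.6369, -0.4890, -0.5915).

Q = [[0.0000, 0.9925, 0.0739], [-0.6963, -0.0150, 0.6369], [-0.6963, -0.0150, -0.4890], [-0.1741, 0.1203, -0.5915]], R = [[5.7446, 1.3926, -0.1741], [0.0000, 2.0151, -3.3535], [0.0000, 0.0000, 4.4412]]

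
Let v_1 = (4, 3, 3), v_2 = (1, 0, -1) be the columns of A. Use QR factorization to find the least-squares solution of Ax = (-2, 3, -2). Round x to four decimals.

v_1 = (4, 3, 3); ‖v_1‖ = 5.8310, so q_1 = (0.6860, 0.5145, 0.5145).
q_1·v_2 = 0.6860·1 + 0.5145·0 + 0.5145·(-1) = 0.1715.
u_2 = v_2 − 0.1715·q_1 = (0.8824, -0.0882, -1.0882).
‖u_2‖ = 1.4038, so q_2 = (0.6286, -0.0629, -0.7752).
Qᵀb = (-0.8575, 0.1048).
Back-substitute: x_2 = 0.1048/1.4038 = 0.0746.
x_1 = (-0.8575 − 0.1715·0.0746)/5.8310 = -0.1493.

x = (-0.1493, 0.0746)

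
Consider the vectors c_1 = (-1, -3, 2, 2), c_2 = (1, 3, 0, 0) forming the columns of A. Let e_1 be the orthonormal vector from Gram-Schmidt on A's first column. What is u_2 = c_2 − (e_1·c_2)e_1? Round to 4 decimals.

u_2 = (0.4444, 1.3333, 1.1111, 1.1111)

c_1 = (-1, -3, 2, 2); ‖c_1‖ = 4.2426, so e_1 = (-0.2357, -0.7071, 0.4714, 0.4714).
e_1·c_2 = (-0.2357)·1 + (-0.7071)·3 + 0.4714·0 + 0.4714·0 = -2.3570.
u_2 = c_2 + 2.3570·e_1 = (0.4444, 1.3333, 1.1111, 1.1111).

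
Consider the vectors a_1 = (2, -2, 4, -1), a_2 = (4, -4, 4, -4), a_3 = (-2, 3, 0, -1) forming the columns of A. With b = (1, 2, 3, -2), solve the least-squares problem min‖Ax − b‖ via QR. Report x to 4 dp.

x = (0.6316, 0.1447, 1.0000)

a_1 = (2, -2, 4, -1); ‖a_1‖ = 5.0000, so e_1 = (0.4000, -0.4000, 0.8000, -0.2000).
e_1·a_2 = 0.4000·4 + (-0.4000)·(-4) + 0.8000·4 + (-0.2000)·(-4) = 7.2000.
u_2 = a_2 − 7.2000·e_1 = (1.1200, -1.1200, -1.7600, -2.5600).
‖u_2‖ = 3.4871, so e_2 = (0.3212, -0.3212, -0.5047, -0.7341).
e_1·a_3 = 0.4000·(-2) + (-0.4000)·3 + 0.8000·0 + (-0.2000)·(-1) = -1.8000; e_2·a_3 = 0.3212·(-2) + (-0.3212)·3 + (-0.5047)·0 + (-0.7341)·(-1) = -0.8718.
u_3 = a_3 + 1.8000·e_1 + 0.8718·e_2 = (-1.0000, 2.0000, 1.0000, -2.0000).
‖u_3‖ = 3.1623, so e_3 = (-0.3162, 0.6325, 0.3162, -0.6325).
Qᵀb = (2.4000, -0.3671, 3.1623).
Back-substitute: x_3 = 3.1623/3.1623 = 1.0000.
x_2 = (-0.3671 + 0.8718·1.0000)/3.4871 = 0.1447.
x_1 = (2.4000 − 7.2000·0.1447 + 1.8000·1.0000)/5.0000 = 0.6316.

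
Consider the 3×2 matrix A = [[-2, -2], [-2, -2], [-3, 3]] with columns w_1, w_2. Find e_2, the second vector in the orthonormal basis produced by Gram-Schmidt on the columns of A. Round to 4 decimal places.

e_1 = w_1/‖w_1‖ = (-2, -2, -3)/4.1231 = (-0.4851, -0.4851, -0.7276).
r_{12} = e_1·w_2 = -0.2425.
u_2 = w_2 + 0.2425·e_1 = (-2.1176, -2.1176, 2.8235).
‖u_2‖ = 4.1160, so e_2 = (-0.5145, -0.5145, 0.6860).

e_2 = (-0.5145, -0.5145, 0.6860)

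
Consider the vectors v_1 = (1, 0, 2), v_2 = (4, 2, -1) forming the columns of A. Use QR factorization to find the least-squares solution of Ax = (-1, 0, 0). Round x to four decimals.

x = (-0.1287, -0.1782)

v_1 = (1, 0, 2); ‖v_1‖ = 2.2361, so e_1 = (0.4472, 0.0000, 0.8944).
e_1·v_2 = 0.4472·4 + 0.0000·2 + 0.8944·(-1) = 0.8944.
u_2 = v_2 − 0.8944·e_1 = (3.6000, 2.0000, -1.8000).
‖u_2‖ = 4.4944, so e_2 = (0.8010, 0.4450, -0.4005).
Qᵀb = (-0.4472, -0.8010).
Back-substitute: x_2 = -0.8010/4.4944 = -0.1782.
x_1 = (-0.4472 − 0.8944·(-0.1782))/2.2361 = -0.1287.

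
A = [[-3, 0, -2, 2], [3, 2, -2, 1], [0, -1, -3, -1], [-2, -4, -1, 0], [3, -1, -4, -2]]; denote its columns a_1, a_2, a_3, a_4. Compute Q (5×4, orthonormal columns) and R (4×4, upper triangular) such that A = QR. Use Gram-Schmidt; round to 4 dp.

Q = [[-0.5388, 0.2502, -0.7231, 0.1395], [0.5388, 0.2199, -0.3179, 0.6933], [0.0000, -0.2351, -0.4871, -0.4403], [-0.3592, -0.7735, 0.0550, 0.5102], [0.5388, -0.4853, -0.3685, -0.2137]], R = [[5.5678, 1.9757, -1.7961, -1.6164], [0.0000, 4.2540, 2.4796, 1.9261], [0.0000, 0.0000, 4.9624, -0.5399], [0.0000, 0.0000, 0.0000, 1.8401]]

q_1 = a_1/‖a_1‖ = (-3, 3, 0, -2, 3)/5.5678 = (-0.5388, 0.5388, 0.0000, -0.3592, 0.5388).
r_{12} = q_1·a_2 = 1.9757.
u_2 = a_2 − 1.9757·q_1 = (1.0645, 0.9355, -1.0000, -3.2903, -2.0645).
‖u_2‖ = 4.2540, so q_2 = (0.2502, 0.2199, -0.2351, -0.7735, -0.4853).
r_{13} = q_1·a_3 = -1.7961; r_{23} = q_2·a_3 = 2.4796.
u_3 = a_3 + 1.7961·q_1 − 2.4796·q_2 = (-3.5882, -1.5775, -2.4171, 0.2727, -1.8289).
‖u_3‖ = 4.9624, so q_3 = (-0.7231, -0.3179, -0.4871, 0.0550, -0.3685).
r_{14} = q_1·a_4 = -1.6164; r_{24} = q_2·a_4 = 1.9261; r_{34} = q_3·a_4 = -0.5399.
u_4 = a_4 + 1.6164·q_1 − 1.9261·q_2 + 0.5399·q_3 = (0.2567, 1.2758, -0.8102, 0.9388, -0.3933).
‖u_4‖ = 1.8401, so q_4 = (0.1395, 0.6933, -0.4403, 0.5102, -0.2137).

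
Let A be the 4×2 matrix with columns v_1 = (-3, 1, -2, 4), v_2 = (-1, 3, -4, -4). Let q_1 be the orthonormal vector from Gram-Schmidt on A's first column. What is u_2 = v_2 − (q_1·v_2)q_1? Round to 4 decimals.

q_1 = v_1/‖v_1‖ = (-3, 1, -2, 4)/5.4772 = (-0.5477, 0.1826, -0.3651, 0.7303).
r_{12} = q_1·v_2 = -0.3651.
u_2 = v_2 + 0.3651·q_1 = (-1.2000, 3.0667, -4.1333, -3.7333).

u_2 = (-1.2000, 3.0667, -4.1333, -3.7333)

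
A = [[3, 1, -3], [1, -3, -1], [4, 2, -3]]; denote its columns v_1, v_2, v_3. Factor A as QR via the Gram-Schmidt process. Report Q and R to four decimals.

v_1 = (3, 1, 4); ‖v_1‖ = 5.0990, so q_1 = (0.5883, 0.1961, 0.7845).
q_1·v_2 = 0.5883·1 + 0.1961·(-3) + 0.7845·2 = 1.5689.
u_2 = v_2 − 1.5689·q_1 = (0.0769, -3.3077, 0.7692).
‖u_2‖ = 3.3968, so q_2 = (0.0226, -0.9738, 0.2265).
q_1·v_3 = 0.5883·(-3) + 0.1961·(-1) + 0.7845·(-3) = -4.3146; q_2·v_3 = 0.0226·(-3) + (-0.9738)·(-1) + 0.2265·(-3) = 0.2265.
u_3 = v_3 + 4.3146·q_1 − 0.2265·q_2 = (-0.4667, 0.0667, 0.3333).
‖u_3‖ = 0.5774, so q_3 = (-0.8083, 0.1155, 0.5774).

Q = [[0.5883, 0.0226, -0.8083], [0.1961, -0.9738, 0.1155], [0.7845, 0.2265, 0.5774]], R = [[5.0990, 1.5689, -4.3146], [0.0000, 3.3968, 0.2265], [0.0000, 0.0000, 0.5774]]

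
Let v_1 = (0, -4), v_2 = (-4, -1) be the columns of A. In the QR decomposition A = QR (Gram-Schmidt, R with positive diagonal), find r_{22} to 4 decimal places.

v_1 = (0, -4); ‖v_1‖ = 4.0000, so q_1 = (0.0000, -1.0000).
q_1·v_2 = 0.0000·(-4) + (-1.0000)·(-1) = 1.0000.
u_2 = v_2 − 1.0000·q_1 = (-4.0000, 0.0000).
r_{22} = ‖u_2‖ = 4.0000.

r_{22} = 4.0000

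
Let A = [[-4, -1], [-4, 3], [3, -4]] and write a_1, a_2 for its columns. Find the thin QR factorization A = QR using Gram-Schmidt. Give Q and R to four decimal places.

Q = [[-0.6247, -0.7322], [-0.6247, 0.2602], [0.4685, -0.6294]], R = [[6.4031, -3.1235], [0.0000, 4.0304]]

a_1 = (-4, -4, 3); ‖a_1‖ = 6.4031, so q_1 = (-0.6247, -0.6247, 0.4685).
q_1·a_2 = (-0.6247)·(-1) + (-0.6247)·3 + 0.4685·(-4) = -3.1235.
u_2 = a_2 + 3.1235·q_1 = (-2.9512, 1.0488, -2.5366).
‖u_2‖ = 4.0304, so q_2 = (-0.7322, 0.2602, -0.6294).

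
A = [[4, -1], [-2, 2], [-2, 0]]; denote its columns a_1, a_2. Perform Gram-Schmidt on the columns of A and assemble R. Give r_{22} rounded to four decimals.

a_1 = (4, -2, -2); ‖a_1‖ = 4.8990, so q_1 = (0.8165, -0.4082, -0.4082).
q_1·a_2 = 0.8165·(-1) + (-0.4082)·2 + (-0.4082)·0 = -1.6330.
u_2 = a_2 + 1.6330·q_1 = (0.3333, 1.3333, -0.6667).
r_{22} = ‖u_2‖ = 1.5275.

r_{22} = 1.5275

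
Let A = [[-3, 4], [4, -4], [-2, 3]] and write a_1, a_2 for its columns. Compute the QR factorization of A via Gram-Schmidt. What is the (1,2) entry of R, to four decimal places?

a_1 = (-3, 4, -2); ‖a_1‖ = 5.3852, so e_1 = (-0.5571, 0.7428, -0.3714).
r_{12} = e_1·a_2 = -6.3136.

r_{12} = -6.3136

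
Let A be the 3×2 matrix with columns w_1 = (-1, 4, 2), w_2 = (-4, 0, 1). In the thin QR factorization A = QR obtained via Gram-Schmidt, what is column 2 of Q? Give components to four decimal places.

q_2 = (-0.9500, -0.2923, 0.1096)

w_1 = (-1, 4, 2); ‖w_1‖ = 4.5826, so q_1 = (-0.2182, 0.8729, 0.4364).
q_1·w_2 = (-0.2182)·(-4) + 0.8729·0 + 0.4364·1 = 1.3093.
u_2 = w_2 − 1.3093·q_1 = (-3.7143, -1.1429, 0.4286).
‖u_2‖ = 3.9097, so q_2 = (-0.9500, -0.2923, 0.1096).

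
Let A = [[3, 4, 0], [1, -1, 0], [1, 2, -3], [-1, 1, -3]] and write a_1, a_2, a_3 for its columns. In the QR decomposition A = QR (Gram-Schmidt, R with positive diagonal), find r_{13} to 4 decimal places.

r_{13} = 0.0000

a_1 = (3, 1, 1, -1); ‖a_1‖ = 3.4641, so e_1 = (0.8660, 0.2887, 0.2887, -0.2887).
r_{13} = e_1·a_3 = 0.0000.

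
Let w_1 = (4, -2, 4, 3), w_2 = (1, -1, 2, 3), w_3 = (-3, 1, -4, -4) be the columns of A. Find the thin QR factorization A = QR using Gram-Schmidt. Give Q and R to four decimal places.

w_1 = (4, -2, 4, 3); ‖w_1‖ = 6.7082, so q_1 = (0.5963, -0.2981, 0.5963, 0.4472).
q_1·w_2 = 0.5963·1 + (-0.2981)·(-1) + 0.5963·2 + 0.4472·3 = 3.4286.
u_2 = w_2 − 3.4286·q_1 = (-1.0444, 0.0222, -0.0444, 1.4667).
‖u_2‖ = 1.8012, so q_2 = (-0.5798, 0.0123, -0.0247, 0.8143).
q_1·w_3 = 0.5963·(-3) + (-0.2981)·1 + 0.5963·(-4) + 0.4472·(-4) = -6.2610; q_2·w_3 = (-0.5798)·(-3) + 0.0123·1 + (-0.0247)·(-4) + 0.8143·(-4) = -1.4064.
u_3 = w_3 + 6.2610·q_1 + 1.4064·q_2 = (-0.0822, -0.8493, -0.3014, -0.0548).
‖u_3‖ = 0.9066, so q_3 = (-0.0907, -0.9368, -0.3324, -0.0604).

Q = [[0.5963, -0.5798, -0.0907], [-0.2981, 0.0123, -0.9368], [0.5963, -0.0247, -0.3324], [0.4472, 0.8143, -0.0604]], R = [[6.7082, 3.4286, -6.2610], [0.0000, 1.8012, -1.4064], [0.0000, 0.0000, 0.9066]]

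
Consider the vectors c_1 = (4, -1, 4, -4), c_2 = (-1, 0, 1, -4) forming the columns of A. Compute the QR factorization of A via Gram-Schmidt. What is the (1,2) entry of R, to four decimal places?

r_{12} = 2.2857

c_1 = (4, -1, 4, -4); ‖c_1‖ = 7.0000, so e_1 = (0.5714, -0.1429, 0.5714, -0.5714).
r_{12} = e_1·c_2 = 2.2857.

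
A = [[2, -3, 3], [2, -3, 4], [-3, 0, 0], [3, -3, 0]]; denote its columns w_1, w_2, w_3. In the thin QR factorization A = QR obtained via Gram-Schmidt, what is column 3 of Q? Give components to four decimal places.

e_3 = (0.2059, 0.5572, -0.2544, -0.7631)

e_1 = w_1/‖w_1‖ = (2, 2, -3, 3)/5.0990 = (0.3922, 0.3922, -0.5883, 0.5883).
r_{12} = e_1·w_2 = -4.1184.
u_2 = w_2 + 4.1184·e_1 = (-1.3846, -1.3846, -2.4231, -0.5769).
‖u_2‖ = 3.1684, so e_2 = (-0.4370, -0.4370, -0.7648, -0.1821).
r_{13} = e_1·w_3 = 2.7456; r_{23} = e_2·w_3 = -3.0591.
u_3 = w_3 − 2.7456·e_1 + 3.0591·e_2 = (0.5862, 1.5862, -0.7241, -2.1724).
‖u_3‖ = 2.8467, so e_3 = (0.2059, 0.5572, -0.2544, -0.7631).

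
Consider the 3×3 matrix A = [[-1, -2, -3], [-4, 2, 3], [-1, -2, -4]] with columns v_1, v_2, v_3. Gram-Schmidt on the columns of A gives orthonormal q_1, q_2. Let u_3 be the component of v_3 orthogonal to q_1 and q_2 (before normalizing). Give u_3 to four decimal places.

v_1 = (-1, -4, -1); ‖v_1‖ = 4.2426, so q_1 = (-0.2357, -0.9428, -0.2357).
q_1·v_2 = (-0.2357)·(-2) + (-0.9428)·2 + (-0.2357)·(-2) = -0.9428.
u_2 = v_2 + 0.9428·q_1 = (-2.2222, 1.1111, -2.2222).
‖u_2‖ = 3.3333, so q_2 = (-0.6667, 0.3333, -0.6667).
q_1·v_3 = (-0.2357)·(-3) + (-0.9428)·3 + (-0.2357)·(-4) = -1.1785; q_2·v_3 = (-0.6667)·(-3) + 0.3333·3 + (-0.6667)·(-4) = 5.6667.
u_3 = v_3 + 1.1785·q_1 − 5.6667·q_2 = (0.5000, 0.0000, -0.5000).

u_3 = (0.5000, 0.0000, -0.5000)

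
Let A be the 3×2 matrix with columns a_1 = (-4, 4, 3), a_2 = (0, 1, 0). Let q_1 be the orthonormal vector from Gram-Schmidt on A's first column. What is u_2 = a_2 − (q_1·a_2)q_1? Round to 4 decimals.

u_2 = (0.3902, 0.6098, -0.2927)

q_1 = a_1/‖a_1‖ = (-4, 4, 3)/6.4031 = (-0.6247, 0.6247, 0.4685).
r_{12} = q_1·a_2 = 0.6247.
u_2 = a_2 − 0.6247·q_1 = (0.3902, 0.6098, -0.2927).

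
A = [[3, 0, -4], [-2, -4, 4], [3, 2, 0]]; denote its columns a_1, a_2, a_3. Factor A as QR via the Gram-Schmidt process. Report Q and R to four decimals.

q_1 = a_1/‖a_1‖ = (3, -2, 3)/4.6904 = (0.6396, -0.4264, 0.6396).
r_{12} = q_1·a_2 = 2.9848.
u_2 = a_2 − 2.9848·q_1 = (-1.9091, -2.7273, 0.0909).
‖u_2‖ = 3.3303, so q_2 = (-0.5732, -0.8189, 0.0273).
r_{13} = q_1·a_3 = -4.2640; r_{23} = q_2·a_3 = -0.9827.
u_3 = a_3 + 4.2640·q_1 + 0.9827·q_2 = (-1.8361, 1.3770, 2.7541).
‖u_3‖ = 3.5850, so q_3 = (-0.5121, 0.3841, 0.7682).

Q = [[0.6396, -0.5732, -0.5121], [-0.4264, -0.8189, 0.3841], [0.6396, 0.0273, 0.7682]], R = [[4.6904, 2.9848, -4.2640], [0.0000, 3.3303, -0.9827], [0.0000, 0.0000, 3.5850]]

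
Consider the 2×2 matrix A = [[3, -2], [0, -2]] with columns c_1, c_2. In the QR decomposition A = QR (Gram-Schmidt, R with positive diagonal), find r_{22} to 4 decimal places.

r_{22} = 2.0000

c_1 = (3, 0); ‖c_1‖ = 3.0000, so e_1 = (1.0000, 0.0000).
e_1·c_2 = 1.0000·(-2) + 0.0000·(-2) = -2.0000.
u_2 = c_2 + 2.0000·e_1 = (0.0000, -2.0000).
r_{22} = ‖u_2‖ = 2.0000.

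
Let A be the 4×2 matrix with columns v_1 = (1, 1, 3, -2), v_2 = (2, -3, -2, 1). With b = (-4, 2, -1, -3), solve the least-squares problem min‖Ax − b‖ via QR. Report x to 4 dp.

x = (-0.6190, -1.1429)

v_1 = (1, 1, 3, -2); ‖v_1‖ = 3.8730, so q_1 = (0.2582, 0.2582, 0.7746, -0.5164).
q_1·v_2 = 0.2582·2 + 0.2582·(-3) + 0.7746·(-2) + (-0.5164)·1 = -2.3238.
u_2 = v_2 + 2.3238·q_1 = (2.6000, -2.4000, -0.2000, -0.2000).
‖u_2‖ = 3.5496, so q_2 = (0.7325, -0.6761, -0.0563, -0.0563).
Qᵀb = (0.2582, -4.0567).
Back-substitute: x_2 = -4.0567/3.5496 = -1.1429.
x_1 = (0.2582 + 2.3238·(-1.1429))/3.8730 = -0.6190.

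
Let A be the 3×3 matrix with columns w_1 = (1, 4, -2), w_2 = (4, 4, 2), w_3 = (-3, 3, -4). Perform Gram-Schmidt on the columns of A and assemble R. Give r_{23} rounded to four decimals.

r_{23} = -4.2940

w_1 = (1, 4, -2); ‖w_1‖ = 4.5826, so q_1 = (0.2182, 0.8729, -0.4364).
q_1·w_2 = 0.2182·4 + 0.8729·4 + (-0.4364)·2 = 3.4915.
u_2 = w_2 − 3.4915·q_1 = (3.2381, 0.9524, 3.5238).
‖u_2‖ = 4.8795, so q_2 = (0.6636, 0.1952, 0.7222).
r_{23} = q_2·w_3 = -4.2940.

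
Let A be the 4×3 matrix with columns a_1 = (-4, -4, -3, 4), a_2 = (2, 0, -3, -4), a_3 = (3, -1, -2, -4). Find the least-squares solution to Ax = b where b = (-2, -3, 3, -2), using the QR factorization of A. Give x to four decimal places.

a_1 = (-4, -4, -3, 4); ‖a_1‖ = 7.5498, so q_1 = (-0.5298, -0.5298, -0.3974, 0.5298).
q_1·a_2 = (-0.5298)·2 + (-0.5298)·0 + (-0.3974)·(-3) + 0.5298·(-4) = -1.9868.
u_2 = a_2 + 1.9868·q_1 = (0.9474, -1.0526, -3.7895, -2.9474).
‖u_2‖ = 5.0053, so q_2 = (0.1893, -0.2103, -0.7571, -0.5889).
q_1·a_3 = (-0.5298)·3 + (-0.5298)·(-1) + (-0.3974)·(-2) + 0.5298·(-4) = -2.3842; q_2·a_3 = 0.1893·3 + (-0.2103)·(-1) + (-0.7571)·(-2) + (-0.5889)·(-4) = 4.6477.
u_3 = a_3 + 2.3842·q_1 − 4.6477·q_2 = (0.8571, -1.2857, 0.5714, 0.0000).
‖u_3‖ = 1.6475, so q_3 = (0.5203, -0.7804, 0.3468, 0.0000).
Qᵀb = (0.3974, -0.8412, 2.3412).
Back-substitute: x_3 = 2.3412/1.6475 = 1.4211.
x_2 = (-0.8412 − 4.6477·1.4211)/5.0053 = -1.4876.
x_1 = (0.3974 + 1.9868·(-1.4876) + 2.3842·1.4211)/7.5498 = 0.1099.

x = (0.1099, -1.4876, 1.4211)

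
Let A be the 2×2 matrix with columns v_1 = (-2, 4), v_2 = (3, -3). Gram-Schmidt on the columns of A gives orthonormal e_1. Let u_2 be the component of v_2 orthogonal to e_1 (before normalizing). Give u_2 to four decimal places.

u_2 = (1.2000, 0.6000)

v_1 = (-2, 4); ‖v_1‖ = 4.4721, so e_1 = (-0.4472, 0.8944).
e_1·v_2 = (-0.4472)·3 + 0.8944·(-3) = -4.0249.
u_2 = v_2 + 4.0249·e_1 = (1.2000, 0.6000).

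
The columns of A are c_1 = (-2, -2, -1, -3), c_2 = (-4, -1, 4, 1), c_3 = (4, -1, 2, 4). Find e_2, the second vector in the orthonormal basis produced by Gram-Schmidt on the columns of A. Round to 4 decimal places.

e_1 = c_1/‖c_1‖ = (-2, -2, -1, -3)/4.2426 = (-0.4714, -0.4714, -0.2357, -0.7071).
r_{12} = e_1·c_2 = 0.7071.
u_2 = c_2 − 0.7071·e_1 = (-3.6667, -0.6667, 4.1667, 1.5000).
‖u_2‖ = 5.7879, so e_2 = (-0.6335, -0.1152, 0.7199, 0.2592).

e_2 = (-0.6335, -0.1152, 0.7199, 0.2592)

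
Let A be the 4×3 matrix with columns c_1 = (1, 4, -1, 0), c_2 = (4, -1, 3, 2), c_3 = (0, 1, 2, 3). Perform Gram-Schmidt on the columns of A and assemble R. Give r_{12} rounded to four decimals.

q_1 = c_1/‖c_1‖ = (1, 4, -1, 0)/4.2426 = (0.2357, 0.9428, -0.2357, 0.0000).
r_{12} = q_1·c_2 = -0.7071.

r_{12} = -0.7071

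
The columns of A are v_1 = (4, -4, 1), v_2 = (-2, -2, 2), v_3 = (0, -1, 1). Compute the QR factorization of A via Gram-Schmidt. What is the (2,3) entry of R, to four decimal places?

v_1 = (4, -4, 1); ‖v_1‖ = 5.7446, so q_1 = (0.6963, -0.6963, 0.1741).
q_1·v_2 = 0.6963·(-2) + (-0.6963)·(-2) + 0.1741·2 = 0.3482.
u_2 = v_2 − 0.3482·q_1 = (-2.2424, -1.7576, 1.9394).
‖u_2‖ = 3.4466, so q_2 = (-0.6506, -0.5100, 0.5627).
r_{23} = q_2·v_3 = 1.0727.

r_{23} = 1.0727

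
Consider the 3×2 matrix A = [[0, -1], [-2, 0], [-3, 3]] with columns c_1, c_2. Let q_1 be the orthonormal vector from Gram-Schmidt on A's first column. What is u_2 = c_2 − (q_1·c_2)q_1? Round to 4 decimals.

c_1 = (0, -2, -3); ‖c_1‖ = 3.6056, so q_1 = (0.0000, -0.5547, -0.8321).
q_1·c_2 = 0.0000·(-1) + (-0.5547)·0 + (-0.8321)·3 = -2.4962.
u_2 = c_2 + 2.4962·q_1 = (-1.0000, -1.3846, 0.9231).

u_2 = (-1.0000, -1.3846, 0.9231)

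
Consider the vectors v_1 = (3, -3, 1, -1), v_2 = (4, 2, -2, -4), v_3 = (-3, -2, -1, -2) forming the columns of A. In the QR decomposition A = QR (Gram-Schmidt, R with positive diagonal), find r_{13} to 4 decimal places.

e_1 = v_1/‖v_1‖ = (3, -3, 1, -1)/4.4721 = (0.6708, -0.6708, 0.2236, -0.2236).
r_{13} = e_1·v_3 = -0.4472.

r_{13} = -0.4472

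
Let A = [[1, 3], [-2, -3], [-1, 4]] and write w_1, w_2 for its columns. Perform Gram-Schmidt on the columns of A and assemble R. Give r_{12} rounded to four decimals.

r_{12} = 2.0412

w_1 = (1, -2, -1); ‖w_1‖ = 2.4495, so q_1 = (0.4082, -0.8165, -0.4082).
r_{12} = q_1·w_2 = 2.0412.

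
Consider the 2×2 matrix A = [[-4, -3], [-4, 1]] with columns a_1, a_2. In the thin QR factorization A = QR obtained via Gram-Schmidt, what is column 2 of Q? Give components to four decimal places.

e_1 = a_1/‖a_1‖ = (-4, -4)/5.6569 = (-0.7071, -0.7071).
r_{12} = e_1·a_2 = 1.4142.
u_2 = a_2 − 1.4142·e_1 = (-2.0000, 2.0000).
‖u_2‖ = 2.8284, so e_2 = (-0.7071, 0.7071).

e_2 = (-0.7071, 0.7071)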